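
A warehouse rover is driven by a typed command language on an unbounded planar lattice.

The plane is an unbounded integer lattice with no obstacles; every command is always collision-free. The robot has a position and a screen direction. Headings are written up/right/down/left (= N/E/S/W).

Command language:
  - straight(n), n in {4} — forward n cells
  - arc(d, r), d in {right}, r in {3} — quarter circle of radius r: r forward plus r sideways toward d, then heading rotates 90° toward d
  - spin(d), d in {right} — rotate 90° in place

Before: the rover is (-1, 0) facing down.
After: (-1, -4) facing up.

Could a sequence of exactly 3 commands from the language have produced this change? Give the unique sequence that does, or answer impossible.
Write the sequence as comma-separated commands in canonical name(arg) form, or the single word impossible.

straight(4), spin(right), spin(right)

key: cell and facing (now N) both changed — the 3 commands mix motion and turning
initial: (-1, 0) facing down
t=1 straight(4) ⇒ (-1, -4) facing down
t=2 spin(right) ⇒ (-1, -4) facing left
t=3 spin(right) ⇒ (-1, -4) facing up
no rival 3-sequence matches.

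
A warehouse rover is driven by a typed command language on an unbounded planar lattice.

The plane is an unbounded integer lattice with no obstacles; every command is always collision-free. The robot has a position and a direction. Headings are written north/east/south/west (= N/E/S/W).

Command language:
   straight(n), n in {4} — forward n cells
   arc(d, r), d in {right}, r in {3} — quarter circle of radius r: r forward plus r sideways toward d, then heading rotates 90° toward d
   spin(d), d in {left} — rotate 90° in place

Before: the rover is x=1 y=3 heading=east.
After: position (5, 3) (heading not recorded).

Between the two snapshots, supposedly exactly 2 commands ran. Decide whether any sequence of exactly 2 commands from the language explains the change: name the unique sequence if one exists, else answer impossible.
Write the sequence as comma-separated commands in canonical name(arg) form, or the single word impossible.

straight(4), spin(left)

key: order matters: swapping straight(4) and spin(left) lands elsewhere
start: x=1 y=3 heading=east
[1] after straight(4): x=5 y=3 heading=east
[2] after spin(left): x=5 y=3 heading=north
no rival 2-sequence matches.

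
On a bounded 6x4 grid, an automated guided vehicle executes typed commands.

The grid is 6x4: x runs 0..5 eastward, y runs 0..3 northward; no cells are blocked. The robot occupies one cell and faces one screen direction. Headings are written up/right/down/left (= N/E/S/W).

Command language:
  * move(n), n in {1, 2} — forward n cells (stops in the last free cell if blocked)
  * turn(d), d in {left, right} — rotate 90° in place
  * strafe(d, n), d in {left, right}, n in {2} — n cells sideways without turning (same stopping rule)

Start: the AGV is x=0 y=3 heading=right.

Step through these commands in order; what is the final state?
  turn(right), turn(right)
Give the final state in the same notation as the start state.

x=0 y=3 heading=left

initial: x=0 y=3 heading=right
t=1 turn(right) ⇒ x=0 y=3 heading=down
t=2 turn(right) ⇒ x=0 y=3 heading=left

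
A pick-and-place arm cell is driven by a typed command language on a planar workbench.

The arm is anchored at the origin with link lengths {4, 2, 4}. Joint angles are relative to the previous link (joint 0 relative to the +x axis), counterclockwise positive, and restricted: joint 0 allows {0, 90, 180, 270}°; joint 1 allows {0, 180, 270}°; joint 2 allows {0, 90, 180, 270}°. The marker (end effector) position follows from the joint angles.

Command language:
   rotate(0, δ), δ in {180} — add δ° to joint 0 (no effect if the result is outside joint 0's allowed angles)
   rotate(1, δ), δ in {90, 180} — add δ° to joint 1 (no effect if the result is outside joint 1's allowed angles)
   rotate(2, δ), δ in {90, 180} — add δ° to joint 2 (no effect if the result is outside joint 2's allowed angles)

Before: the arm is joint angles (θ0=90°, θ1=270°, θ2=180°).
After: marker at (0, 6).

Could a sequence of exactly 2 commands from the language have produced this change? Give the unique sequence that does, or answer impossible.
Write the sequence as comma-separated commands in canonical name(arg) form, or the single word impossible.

key: order matters: swapping rotate(1, 90) and rotate(1, 180) lands elsewhere
begin: joint angles (θ0=90°, θ1=270°, θ2=180°)
t=1 rotate(1, 90) ⇒ joint angles (θ0=90°, θ1=0°, θ2=180°)
t=2 rotate(1, 180) ⇒ joint angles (θ0=90°, θ1=180°, θ2=180°)
all 25 alternatives checked — unique.

rotate(1, 90), rotate(1, 180)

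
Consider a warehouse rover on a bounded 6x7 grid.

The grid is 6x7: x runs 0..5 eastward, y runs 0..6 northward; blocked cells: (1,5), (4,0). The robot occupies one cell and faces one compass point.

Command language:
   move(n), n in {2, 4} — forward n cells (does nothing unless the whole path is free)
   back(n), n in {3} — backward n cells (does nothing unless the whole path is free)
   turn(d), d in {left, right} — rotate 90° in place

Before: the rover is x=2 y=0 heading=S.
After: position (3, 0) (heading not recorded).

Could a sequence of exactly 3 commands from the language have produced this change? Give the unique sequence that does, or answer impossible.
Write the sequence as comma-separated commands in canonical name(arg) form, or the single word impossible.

turn(right), move(2), back(3)

key: running back(3) before turn(right) would end elsewhere — order is forced
start: x=2 y=0 heading=S
1. turn(right) → x=2 y=0 heading=W
2. move(2) → x=0 y=0 heading=W
3. back(3) → x=3 y=0 heading=W
no other 3-command option fits: unique.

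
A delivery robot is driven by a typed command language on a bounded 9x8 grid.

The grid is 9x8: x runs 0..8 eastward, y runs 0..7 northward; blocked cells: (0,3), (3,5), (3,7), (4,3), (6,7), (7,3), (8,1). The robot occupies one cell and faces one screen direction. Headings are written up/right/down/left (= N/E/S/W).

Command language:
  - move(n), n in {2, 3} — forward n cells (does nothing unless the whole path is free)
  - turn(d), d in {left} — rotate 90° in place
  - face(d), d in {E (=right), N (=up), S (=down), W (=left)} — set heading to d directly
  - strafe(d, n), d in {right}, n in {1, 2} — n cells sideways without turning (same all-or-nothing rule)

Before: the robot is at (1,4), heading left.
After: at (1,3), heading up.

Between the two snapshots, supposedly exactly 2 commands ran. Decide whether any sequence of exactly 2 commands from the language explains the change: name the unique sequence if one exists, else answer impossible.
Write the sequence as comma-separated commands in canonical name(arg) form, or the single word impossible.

impossible

every 2-command combo misses the target.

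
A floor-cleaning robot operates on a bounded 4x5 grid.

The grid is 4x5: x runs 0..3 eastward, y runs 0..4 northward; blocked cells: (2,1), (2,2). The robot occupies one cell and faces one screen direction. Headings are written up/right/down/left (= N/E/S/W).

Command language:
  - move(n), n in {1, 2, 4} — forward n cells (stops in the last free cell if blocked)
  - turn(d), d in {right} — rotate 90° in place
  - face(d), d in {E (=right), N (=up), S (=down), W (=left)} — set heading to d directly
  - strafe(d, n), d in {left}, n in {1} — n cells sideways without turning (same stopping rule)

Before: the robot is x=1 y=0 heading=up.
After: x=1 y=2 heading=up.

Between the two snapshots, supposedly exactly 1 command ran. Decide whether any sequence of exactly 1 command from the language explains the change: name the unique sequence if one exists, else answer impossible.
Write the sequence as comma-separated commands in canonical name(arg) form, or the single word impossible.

key: still facing N — the one step turns nothing
t0: x=1 y=0 heading=up
[1] after move(2): x=1 y=2 heading=up
uniquely the one of 9 1-step routes that fits.

move(2)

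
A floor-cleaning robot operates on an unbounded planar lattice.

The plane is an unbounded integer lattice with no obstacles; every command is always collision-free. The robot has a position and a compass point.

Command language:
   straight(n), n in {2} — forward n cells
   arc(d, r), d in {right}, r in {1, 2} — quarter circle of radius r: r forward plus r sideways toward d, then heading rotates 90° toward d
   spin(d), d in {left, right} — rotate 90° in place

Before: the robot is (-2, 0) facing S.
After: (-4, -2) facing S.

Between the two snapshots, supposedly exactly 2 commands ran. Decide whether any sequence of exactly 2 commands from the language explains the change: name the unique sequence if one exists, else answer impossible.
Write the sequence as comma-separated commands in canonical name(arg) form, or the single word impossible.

arc(right, 2), spin(left)

key: order matters: swapping arc(right, 2) and spin(left) lands elsewhere
begin: (-2, 0) facing S
[1] after arc(right, 2): (-4, -2) facing W
[2] after spin(left): (-4, -2) facing S
uniquely the one of 25 2-step routes that fits.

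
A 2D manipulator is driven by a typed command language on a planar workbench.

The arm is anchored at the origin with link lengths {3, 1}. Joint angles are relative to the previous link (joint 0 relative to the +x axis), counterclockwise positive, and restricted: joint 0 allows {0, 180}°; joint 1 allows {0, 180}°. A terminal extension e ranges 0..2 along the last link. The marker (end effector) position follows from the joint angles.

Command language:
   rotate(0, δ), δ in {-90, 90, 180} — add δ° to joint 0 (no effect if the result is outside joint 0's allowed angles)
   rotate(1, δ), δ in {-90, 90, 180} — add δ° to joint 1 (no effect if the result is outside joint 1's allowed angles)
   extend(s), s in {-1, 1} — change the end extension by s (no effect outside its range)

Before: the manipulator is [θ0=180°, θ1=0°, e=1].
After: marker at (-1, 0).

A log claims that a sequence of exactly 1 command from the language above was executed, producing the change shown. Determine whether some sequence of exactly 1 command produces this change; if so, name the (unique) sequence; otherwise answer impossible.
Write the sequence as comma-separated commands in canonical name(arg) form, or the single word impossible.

t0: [θ0=180°, θ1=0°, e=1]
[1] after rotate(1, 180): [θ0=180°, θ1=180°, e=1]
uniquely the one of 8 1-step routes that fits.

rotate(1, 180)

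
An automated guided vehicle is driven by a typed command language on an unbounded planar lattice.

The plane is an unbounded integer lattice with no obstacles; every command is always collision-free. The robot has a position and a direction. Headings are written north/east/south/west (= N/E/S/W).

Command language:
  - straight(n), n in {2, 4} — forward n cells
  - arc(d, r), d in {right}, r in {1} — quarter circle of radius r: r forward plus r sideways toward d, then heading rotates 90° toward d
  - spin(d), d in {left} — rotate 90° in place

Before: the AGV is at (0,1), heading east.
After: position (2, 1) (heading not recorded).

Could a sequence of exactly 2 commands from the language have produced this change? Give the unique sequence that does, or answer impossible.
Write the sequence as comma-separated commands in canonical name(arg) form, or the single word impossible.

key: order matters: swapping straight(2) and spin(left) lands elsewhere
begin: at (0,1), heading east
[1] after straight(2): at (2,1), heading east
[2] after spin(left): at (2,1), heading north
no rival 2-sequence matches.

straight(2), spin(left)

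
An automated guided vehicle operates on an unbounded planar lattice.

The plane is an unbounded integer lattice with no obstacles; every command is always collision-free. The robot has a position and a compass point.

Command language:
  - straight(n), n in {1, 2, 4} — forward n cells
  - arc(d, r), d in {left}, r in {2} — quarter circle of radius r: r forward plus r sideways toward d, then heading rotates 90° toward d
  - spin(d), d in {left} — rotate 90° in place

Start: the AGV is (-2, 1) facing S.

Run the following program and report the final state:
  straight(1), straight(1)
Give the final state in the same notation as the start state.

(-2, -1) facing S

t0: (-2, 1) facing S
t=1 straight(1) ⇒ (-2, 0) facing S
t=2 straight(1) ⇒ (-2, -1) facing S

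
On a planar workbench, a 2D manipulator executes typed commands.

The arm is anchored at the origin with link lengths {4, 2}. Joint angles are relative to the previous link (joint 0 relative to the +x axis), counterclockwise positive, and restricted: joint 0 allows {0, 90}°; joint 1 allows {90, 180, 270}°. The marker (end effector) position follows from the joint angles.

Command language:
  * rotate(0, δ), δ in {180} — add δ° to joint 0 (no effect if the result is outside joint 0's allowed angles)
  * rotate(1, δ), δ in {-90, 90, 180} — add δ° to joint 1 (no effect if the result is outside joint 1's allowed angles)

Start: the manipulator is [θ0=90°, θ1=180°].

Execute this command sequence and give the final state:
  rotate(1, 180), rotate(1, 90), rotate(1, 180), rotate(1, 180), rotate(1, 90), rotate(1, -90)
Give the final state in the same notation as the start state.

[θ0=90°, θ1=180°]

from: [θ0=90°, θ1=180°]
[1] after rotate(1, 180): [θ0=90°, θ1=180°]
[2] after rotate(1, 90): [θ0=90°, θ1=270°]
[3] after rotate(1, 180): [θ0=90°, θ1=90°]
[4] after rotate(1, 180): [θ0=90°, θ1=270°]
[5] after rotate(1, 90): [θ0=90°, θ1=270°]
[6] after rotate(1, -90): [θ0=90°, θ1=180°]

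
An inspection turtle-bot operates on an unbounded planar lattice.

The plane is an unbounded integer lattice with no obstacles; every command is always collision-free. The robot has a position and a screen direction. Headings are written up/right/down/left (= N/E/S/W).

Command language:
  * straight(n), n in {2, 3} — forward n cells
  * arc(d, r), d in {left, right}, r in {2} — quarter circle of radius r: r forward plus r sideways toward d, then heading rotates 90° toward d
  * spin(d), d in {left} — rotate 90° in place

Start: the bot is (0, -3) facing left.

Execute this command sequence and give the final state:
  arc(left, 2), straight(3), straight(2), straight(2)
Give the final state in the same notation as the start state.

initial: (0, -3) facing left
t=1 arc(left, 2) ⇒ (-2, -5) facing down
t=2 straight(3) ⇒ (-2, -8) facing down
t=3 straight(2) ⇒ (-2, -10) facing down
t=4 straight(2) ⇒ (-2, -12) facing down

(-2, -12) facing down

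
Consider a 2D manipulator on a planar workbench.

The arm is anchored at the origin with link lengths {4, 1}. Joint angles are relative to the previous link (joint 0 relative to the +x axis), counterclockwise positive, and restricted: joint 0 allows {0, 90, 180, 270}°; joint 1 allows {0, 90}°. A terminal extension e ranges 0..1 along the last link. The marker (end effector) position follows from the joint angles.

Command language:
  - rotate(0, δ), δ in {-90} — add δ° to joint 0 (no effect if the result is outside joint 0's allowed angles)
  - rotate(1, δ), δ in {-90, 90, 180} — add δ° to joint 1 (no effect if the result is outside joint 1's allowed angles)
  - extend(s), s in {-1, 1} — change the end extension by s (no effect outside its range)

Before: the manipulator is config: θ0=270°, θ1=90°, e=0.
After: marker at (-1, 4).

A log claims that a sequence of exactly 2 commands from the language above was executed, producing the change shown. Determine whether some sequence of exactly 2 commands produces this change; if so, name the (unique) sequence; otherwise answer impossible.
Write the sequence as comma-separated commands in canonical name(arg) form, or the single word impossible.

begin: config: θ0=270°, θ1=90°, e=0
1. rotate(0, -90) → config: θ0=180°, θ1=90°, e=0
2. rotate(0, -90) → config: θ0=90°, θ1=90°, e=0
no other 2-command option fits: unique.

rotate(0, -90), rotate(0, -90)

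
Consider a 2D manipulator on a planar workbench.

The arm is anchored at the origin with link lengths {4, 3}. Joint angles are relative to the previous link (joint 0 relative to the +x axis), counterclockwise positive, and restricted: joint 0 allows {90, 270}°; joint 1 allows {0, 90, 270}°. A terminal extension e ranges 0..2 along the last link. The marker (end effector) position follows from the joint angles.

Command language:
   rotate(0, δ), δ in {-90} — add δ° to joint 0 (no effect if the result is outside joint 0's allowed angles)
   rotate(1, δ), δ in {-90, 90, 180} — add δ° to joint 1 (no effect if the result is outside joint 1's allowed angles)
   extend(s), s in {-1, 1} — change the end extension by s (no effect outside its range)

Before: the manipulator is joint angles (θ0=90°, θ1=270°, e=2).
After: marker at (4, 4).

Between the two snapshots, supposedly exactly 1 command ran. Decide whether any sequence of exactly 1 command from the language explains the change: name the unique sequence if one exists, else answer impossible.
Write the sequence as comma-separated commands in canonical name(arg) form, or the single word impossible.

initial: joint angles (θ0=90°, θ1=270°, e=2)
[1] after extend(-1): joint angles (θ0=90°, θ1=270°, e=1)
uniquely the one of 6 1-step routes that fits.

extend(-1)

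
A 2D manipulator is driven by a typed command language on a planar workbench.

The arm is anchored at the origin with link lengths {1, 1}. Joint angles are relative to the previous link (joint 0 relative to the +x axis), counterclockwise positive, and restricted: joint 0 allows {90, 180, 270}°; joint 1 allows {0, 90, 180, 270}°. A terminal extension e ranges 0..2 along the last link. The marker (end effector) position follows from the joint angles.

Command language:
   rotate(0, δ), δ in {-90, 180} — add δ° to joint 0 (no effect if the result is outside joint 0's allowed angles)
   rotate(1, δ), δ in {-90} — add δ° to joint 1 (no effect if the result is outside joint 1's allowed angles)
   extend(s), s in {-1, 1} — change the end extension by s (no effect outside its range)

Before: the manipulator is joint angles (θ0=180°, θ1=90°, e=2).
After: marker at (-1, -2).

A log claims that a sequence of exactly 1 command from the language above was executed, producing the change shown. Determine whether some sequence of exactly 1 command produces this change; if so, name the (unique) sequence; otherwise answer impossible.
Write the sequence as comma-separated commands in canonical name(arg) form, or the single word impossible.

t0: joint angles (θ0=180°, θ1=90°, e=2)
step 1 (extend(-1)): joint angles (θ0=180°, θ1=90°, e=1)
no rival 1-sequence matches.

extend(-1)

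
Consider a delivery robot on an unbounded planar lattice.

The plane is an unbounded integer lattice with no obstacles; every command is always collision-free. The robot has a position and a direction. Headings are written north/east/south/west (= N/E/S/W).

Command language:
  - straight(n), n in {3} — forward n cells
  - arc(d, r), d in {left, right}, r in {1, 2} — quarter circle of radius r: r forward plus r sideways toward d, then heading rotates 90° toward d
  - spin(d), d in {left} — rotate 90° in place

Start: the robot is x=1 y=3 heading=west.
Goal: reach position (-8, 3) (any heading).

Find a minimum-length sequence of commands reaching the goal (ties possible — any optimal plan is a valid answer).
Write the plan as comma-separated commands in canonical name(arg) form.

straight(3), straight(3), straight(3)

from: x=1 y=3 heading=west
t=1 straight(3) ⇒ x=-2 y=3 heading=west
t=2 straight(3) ⇒ x=-5 y=3 heading=west
t=3 straight(3) ⇒ x=-8 y=3 heading=west
no 2-step plan works, so 3 is optimal.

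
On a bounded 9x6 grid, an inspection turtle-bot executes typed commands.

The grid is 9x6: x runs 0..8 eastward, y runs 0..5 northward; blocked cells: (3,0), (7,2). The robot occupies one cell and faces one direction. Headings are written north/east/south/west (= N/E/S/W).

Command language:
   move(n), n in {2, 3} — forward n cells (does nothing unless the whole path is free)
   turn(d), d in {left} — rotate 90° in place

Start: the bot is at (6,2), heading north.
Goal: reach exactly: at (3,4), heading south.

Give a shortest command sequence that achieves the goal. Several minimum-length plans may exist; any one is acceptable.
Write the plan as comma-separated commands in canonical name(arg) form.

move(2), turn(left), move(3), turn(left)

start: at (6,2), heading north
step 1 (move(2)): at (6,4), heading north
step 2 (turn(left)): at (6,4), heading west
step 3 (move(3)): at (3,4), heading west
step 4 (turn(left)): at (3,4), heading south
minimal: 4 command(s), checked below 4.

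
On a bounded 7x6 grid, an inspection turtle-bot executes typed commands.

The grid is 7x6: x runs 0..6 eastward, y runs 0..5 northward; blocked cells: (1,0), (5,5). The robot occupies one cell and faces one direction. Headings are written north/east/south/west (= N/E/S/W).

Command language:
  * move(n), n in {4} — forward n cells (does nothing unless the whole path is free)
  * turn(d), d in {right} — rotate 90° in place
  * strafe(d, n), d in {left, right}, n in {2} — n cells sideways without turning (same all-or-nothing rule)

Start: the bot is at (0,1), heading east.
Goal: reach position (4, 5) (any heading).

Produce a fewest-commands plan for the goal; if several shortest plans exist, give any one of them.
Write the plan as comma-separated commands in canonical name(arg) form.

move(4), strafe(left, 2), strafe(left, 2)

from: at (0,1), heading east
1. move(4) → at (4,1), heading east
2. strafe(left, 2) → at (4,3), heading east
3. strafe(left, 2) → at (4,5), heading east
no 2-step plan works, so 3 is optimal.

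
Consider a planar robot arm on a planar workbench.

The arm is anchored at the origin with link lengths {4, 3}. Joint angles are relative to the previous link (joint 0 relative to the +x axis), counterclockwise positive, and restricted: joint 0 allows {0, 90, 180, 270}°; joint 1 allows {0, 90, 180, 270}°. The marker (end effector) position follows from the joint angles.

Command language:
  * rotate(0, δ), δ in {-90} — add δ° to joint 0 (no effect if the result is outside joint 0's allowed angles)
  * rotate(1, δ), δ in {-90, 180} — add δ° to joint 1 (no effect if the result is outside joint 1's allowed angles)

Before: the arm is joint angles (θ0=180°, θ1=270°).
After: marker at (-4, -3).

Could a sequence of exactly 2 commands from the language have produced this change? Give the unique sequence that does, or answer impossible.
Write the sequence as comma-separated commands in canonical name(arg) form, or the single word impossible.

rotate(1, -90), rotate(1, -90)

start: joint angles (θ0=180°, θ1=270°)
step 1 (rotate(1, -90)): joint angles (θ0=180°, θ1=180°)
step 2 (rotate(1, -90)): joint angles (θ0=180°, θ1=90°)
no other 2-command option fits: unique.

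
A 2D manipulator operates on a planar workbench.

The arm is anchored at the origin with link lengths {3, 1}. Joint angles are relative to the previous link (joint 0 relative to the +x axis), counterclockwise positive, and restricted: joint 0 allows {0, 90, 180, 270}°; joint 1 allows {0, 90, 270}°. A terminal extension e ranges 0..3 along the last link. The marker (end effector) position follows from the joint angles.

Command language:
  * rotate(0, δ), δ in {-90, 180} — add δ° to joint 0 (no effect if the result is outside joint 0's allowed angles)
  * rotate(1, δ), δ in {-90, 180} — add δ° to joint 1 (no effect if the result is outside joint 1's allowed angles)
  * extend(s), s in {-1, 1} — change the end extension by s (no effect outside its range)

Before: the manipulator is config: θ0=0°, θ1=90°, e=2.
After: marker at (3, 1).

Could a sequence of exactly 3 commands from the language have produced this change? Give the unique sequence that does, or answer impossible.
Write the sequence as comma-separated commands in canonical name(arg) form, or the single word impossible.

t0: config: θ0=0°, θ1=90°, e=2
1. extend(-1) → config: θ0=0°, θ1=90°, e=1
2. extend(-1) → config: θ0=0°, θ1=90°, e=0
3. extend(-1) → config: θ0=0°, θ1=90°, e=0
uniquely the one of 216 3-step routes that fits.

extend(-1), extend(-1), extend(-1)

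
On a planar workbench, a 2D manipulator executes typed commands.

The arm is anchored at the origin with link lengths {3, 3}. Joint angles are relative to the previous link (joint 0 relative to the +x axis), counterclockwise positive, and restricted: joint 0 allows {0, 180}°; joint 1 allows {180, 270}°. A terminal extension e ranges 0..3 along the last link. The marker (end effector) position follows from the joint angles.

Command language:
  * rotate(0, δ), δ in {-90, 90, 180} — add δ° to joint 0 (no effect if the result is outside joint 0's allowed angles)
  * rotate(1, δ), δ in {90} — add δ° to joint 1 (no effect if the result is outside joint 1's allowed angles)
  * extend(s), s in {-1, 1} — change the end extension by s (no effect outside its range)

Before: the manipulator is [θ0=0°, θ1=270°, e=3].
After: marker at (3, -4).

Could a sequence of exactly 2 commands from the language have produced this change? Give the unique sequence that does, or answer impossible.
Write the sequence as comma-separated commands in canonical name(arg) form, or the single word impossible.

from: [θ0=0°, θ1=270°, e=3]
1. extend(-1) → [θ0=0°, θ1=270°, e=2]
2. extend(-1) → [θ0=0°, θ1=270°, e=1]
no other 2-command option fits: unique.

extend(-1), extend(-1)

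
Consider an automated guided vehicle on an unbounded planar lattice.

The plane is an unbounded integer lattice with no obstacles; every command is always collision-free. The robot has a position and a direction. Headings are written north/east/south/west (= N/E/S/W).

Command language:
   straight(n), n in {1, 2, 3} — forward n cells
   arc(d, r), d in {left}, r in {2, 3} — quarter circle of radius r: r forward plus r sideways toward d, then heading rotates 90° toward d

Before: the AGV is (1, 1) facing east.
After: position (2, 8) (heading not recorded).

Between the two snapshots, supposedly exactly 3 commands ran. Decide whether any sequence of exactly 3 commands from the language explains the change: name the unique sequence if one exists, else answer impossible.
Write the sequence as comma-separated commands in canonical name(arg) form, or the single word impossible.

key: running arc(left, 2) before arc(left, 3) would end elsewhere — order is forced
t0: (1, 1) facing east
[1] after arc(left, 3): (4, 4) facing north
[2] after straight(2): (4, 6) facing north
[3] after arc(left, 2): (2, 8) facing west
no other 3-command option fits: unique.

arc(left, 3), straight(2), arc(left, 2)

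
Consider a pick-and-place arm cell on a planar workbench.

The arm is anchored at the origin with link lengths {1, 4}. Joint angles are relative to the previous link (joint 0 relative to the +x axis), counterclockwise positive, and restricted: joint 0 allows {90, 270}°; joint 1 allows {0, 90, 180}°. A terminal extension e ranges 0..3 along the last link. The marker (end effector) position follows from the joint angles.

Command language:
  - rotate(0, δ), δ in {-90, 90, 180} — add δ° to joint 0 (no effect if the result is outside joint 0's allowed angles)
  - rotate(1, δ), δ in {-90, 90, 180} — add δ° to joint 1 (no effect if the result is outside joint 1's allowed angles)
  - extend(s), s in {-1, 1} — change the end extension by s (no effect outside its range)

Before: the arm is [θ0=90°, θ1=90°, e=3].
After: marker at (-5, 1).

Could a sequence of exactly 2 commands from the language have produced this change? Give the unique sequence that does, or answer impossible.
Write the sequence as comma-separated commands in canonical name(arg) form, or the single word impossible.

extend(-1), extend(-1)

from: [θ0=90°, θ1=90°, e=3]
t=1 extend(-1) ⇒ [θ0=90°, θ1=90°, e=2]
t=2 extend(-1) ⇒ [θ0=90°, θ1=90°, e=1]
uniquely the one of 64 2-step routes that fits.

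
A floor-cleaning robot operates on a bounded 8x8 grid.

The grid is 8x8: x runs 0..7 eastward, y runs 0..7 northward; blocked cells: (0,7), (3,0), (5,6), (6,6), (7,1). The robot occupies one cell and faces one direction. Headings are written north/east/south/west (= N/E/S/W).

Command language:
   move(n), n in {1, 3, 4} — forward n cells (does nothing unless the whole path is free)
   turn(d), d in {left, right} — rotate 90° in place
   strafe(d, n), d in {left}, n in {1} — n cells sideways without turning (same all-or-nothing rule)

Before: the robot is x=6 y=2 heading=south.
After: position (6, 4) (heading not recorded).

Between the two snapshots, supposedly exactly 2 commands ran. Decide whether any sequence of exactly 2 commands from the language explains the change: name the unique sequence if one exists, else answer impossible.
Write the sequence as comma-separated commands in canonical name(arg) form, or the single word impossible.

every 2-command combo misses the target.

impossible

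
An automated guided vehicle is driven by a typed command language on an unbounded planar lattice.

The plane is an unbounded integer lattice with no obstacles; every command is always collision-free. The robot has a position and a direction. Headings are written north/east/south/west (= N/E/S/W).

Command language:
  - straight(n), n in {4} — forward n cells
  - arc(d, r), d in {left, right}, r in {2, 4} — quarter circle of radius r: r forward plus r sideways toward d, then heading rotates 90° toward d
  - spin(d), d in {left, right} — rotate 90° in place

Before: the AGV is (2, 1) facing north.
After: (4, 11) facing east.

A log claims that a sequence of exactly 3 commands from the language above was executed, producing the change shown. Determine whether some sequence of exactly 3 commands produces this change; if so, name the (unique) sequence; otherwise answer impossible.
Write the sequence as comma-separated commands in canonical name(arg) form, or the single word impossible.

straight(4), straight(4), arc(right, 2)

key: running arc(right, 2) before straight(4) would end elsewhere — order is forced
t0: (2, 1) facing north
1. straight(4) → (2, 5) facing north
2. straight(4) → (2, 9) facing north
3. arc(right, 2) → (4, 11) facing east
all 343 alternatives checked — unique.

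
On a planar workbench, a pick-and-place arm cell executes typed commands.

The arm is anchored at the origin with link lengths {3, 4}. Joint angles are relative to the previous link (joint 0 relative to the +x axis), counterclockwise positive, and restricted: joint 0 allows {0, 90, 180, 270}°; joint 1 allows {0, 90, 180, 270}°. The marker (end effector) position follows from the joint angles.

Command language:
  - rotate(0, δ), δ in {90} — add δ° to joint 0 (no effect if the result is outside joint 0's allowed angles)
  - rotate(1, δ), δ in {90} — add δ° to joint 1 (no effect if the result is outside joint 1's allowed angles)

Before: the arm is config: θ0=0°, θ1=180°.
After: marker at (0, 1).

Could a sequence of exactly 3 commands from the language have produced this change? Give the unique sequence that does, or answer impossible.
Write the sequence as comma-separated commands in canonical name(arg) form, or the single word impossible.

from: config: θ0=0°, θ1=180°
[1] after rotate(0, 90): config: θ0=90°, θ1=180°
[2] after rotate(0, 90): config: θ0=180°, θ1=180°
[3] after rotate(0, 90): config: θ0=270°, θ1=180°
uniquely the one of 8 3-step routes that fits.

rotate(0, 90), rotate(0, 90), rotate(0, 90)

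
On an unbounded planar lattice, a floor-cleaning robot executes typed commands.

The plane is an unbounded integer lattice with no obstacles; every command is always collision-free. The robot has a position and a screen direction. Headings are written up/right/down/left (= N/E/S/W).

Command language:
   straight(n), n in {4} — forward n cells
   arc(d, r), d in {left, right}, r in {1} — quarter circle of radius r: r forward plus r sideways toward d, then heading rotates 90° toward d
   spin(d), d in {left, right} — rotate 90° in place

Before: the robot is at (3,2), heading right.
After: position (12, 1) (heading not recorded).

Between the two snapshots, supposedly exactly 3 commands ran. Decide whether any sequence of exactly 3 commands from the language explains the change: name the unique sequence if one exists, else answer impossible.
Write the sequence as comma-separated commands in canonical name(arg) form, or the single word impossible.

straight(4), straight(4), arc(right, 1)

key: order matters: swapping straight(4) and arc(right, 1) lands elsewhere
from: at (3,2), heading right
step 1 (straight(4)): at (7,2), heading right
step 2 (straight(4)): at (11,2), heading right
step 3 (arc(right, 1)): at (12,1), heading down
no other 3-command option fits: unique.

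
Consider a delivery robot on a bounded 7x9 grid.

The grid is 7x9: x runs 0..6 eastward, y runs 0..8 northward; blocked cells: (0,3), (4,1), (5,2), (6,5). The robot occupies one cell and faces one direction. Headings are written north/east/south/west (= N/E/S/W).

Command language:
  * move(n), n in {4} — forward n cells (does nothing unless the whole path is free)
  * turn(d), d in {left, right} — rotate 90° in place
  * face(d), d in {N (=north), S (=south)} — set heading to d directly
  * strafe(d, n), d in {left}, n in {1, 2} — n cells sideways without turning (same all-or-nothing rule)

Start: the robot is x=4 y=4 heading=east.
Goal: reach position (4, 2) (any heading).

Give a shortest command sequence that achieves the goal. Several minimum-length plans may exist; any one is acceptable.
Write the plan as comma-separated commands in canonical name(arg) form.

strafe(left, 2), turn(right), move(4)

start: x=4 y=4 heading=east
step 1 (strafe(left, 2)): x=4 y=6 heading=east
step 2 (turn(right)): x=4 y=6 heading=south
step 3 (move(4)): x=4 y=2 heading=south
nothing shorter than 3 reaches the goal.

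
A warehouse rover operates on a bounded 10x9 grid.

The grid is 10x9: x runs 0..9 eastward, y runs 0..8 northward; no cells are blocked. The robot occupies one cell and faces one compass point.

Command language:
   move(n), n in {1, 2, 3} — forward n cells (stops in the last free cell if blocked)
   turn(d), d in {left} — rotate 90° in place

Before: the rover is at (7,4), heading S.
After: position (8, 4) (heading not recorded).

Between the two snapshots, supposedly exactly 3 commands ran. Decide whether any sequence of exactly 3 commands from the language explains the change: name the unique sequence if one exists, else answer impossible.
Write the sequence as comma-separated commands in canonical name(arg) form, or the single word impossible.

turn(left), move(1), turn(left)

initial: at (7,4), heading S
t=1 turn(left) ⇒ at (7,4), heading E
t=2 move(1) ⇒ at (8,4), heading E
t=3 turn(left) ⇒ at (8,4), heading N
no rival 3-sequence matches.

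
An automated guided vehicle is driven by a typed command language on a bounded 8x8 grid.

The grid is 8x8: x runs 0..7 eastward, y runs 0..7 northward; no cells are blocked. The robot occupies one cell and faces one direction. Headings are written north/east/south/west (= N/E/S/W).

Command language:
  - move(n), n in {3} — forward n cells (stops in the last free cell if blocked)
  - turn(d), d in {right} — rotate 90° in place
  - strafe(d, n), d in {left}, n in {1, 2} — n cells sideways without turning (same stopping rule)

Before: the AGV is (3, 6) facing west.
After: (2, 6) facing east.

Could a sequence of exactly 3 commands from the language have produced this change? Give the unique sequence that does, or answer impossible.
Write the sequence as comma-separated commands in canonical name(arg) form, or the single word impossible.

key: cell and facing (now E) both changed — the 3 commands mix motion and turning
begin: (3, 6) facing west
[1] after turn(right): (3, 6) facing north
[2] after strafe(left, 1): (2, 6) facing north
[3] after turn(right): (2, 6) facing east
uniquely the one of 64 3-step routes that fits.

turn(right), strafe(left, 1), turn(right)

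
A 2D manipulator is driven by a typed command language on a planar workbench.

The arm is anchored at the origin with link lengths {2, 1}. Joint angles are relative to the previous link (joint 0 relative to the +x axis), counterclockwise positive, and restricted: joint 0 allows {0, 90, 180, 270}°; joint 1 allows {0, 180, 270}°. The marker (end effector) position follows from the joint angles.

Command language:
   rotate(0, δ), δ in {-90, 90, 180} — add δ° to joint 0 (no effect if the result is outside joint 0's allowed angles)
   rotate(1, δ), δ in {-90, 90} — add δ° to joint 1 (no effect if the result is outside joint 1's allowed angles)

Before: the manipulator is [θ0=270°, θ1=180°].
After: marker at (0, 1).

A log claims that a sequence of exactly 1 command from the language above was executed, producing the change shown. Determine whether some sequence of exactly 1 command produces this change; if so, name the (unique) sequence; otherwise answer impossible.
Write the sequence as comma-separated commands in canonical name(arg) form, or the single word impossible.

start: [θ0=270°, θ1=180°]
step 1 (rotate(0, 180)): [θ0=90°, θ1=180°]
all 5 alternatives checked — unique.

rotate(0, 180)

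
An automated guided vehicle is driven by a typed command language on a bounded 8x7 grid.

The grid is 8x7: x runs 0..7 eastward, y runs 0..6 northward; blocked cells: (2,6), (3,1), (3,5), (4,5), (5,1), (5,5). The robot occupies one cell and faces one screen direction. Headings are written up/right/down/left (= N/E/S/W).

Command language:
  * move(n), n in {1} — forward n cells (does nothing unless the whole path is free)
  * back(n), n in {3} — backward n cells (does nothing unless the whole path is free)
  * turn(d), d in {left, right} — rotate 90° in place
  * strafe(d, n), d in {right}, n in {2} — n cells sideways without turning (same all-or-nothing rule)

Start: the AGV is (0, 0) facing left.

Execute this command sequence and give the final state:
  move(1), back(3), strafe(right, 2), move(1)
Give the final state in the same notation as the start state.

(2, 0) facing left

begin: (0, 0) facing left
t=1 move(1) ⇒ (0, 0) facing left
t=2 back(3) ⇒ (3, 0) facing left
t=3 strafe(right, 2) ⇒ (3, 0) facing left
t=4 move(1) ⇒ (2, 0) facing left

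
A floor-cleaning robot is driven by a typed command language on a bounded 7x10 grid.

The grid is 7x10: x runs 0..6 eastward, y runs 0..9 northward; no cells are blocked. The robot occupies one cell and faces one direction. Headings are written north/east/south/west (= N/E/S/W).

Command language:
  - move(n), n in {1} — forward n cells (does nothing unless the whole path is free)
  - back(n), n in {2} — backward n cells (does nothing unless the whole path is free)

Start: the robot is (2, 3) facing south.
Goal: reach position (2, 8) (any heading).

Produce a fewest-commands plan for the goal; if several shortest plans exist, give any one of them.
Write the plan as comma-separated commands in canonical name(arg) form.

from: (2, 3) facing south
[1] after move(1): (2, 2) facing south
[2] after back(2): (2, 4) facing south
[3] after back(2): (2, 6) facing south
[4] after back(2): (2, 8) facing south
shorter routes all fall short; 4 is best.

move(1), back(2), back(2), back(2)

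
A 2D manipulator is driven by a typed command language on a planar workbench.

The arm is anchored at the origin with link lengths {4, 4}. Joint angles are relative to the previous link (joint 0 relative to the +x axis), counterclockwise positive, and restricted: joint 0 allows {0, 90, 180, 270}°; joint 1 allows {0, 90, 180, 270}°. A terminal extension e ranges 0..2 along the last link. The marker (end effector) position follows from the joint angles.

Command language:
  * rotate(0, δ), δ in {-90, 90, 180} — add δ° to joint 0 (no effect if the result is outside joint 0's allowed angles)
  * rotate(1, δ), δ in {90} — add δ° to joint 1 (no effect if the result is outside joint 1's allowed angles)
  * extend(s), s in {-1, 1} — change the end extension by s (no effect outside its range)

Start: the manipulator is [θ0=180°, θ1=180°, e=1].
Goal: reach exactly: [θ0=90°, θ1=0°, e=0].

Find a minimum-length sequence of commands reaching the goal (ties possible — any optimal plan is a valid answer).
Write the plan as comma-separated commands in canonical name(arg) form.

t0: [θ0=180°, θ1=180°, e=1]
1. rotate(0, -90) → [θ0=90°, θ1=180°, e=1]
2. rotate(1, 90) → [θ0=90°, θ1=270°, e=1]
3. rotate(1, 90) → [θ0=90°, θ1=0°, e=1]
4. extend(-1) → [θ0=90°, θ1=0°, e=0]
minimal: 4 command(s), checked below 4.

rotate(0, -90), rotate(1, 90), rotate(1, 90), extend(-1)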